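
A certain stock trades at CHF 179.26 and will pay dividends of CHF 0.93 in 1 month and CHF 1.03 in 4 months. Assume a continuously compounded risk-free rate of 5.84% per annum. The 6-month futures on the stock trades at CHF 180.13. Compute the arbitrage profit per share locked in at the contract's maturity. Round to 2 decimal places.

PV(dividends) I = 0.93·e^(−0.0584·1/12) + 1.03·e^(−0.0584·4/12) = 1.9356
Fair futures F* = (S − I)·e^(rT) = (179.26 − 1.9356)·e^0.029200 = 177.3244 × 1.029630 = 182.5785
Market CHF 180.13 < fair 182.5785: forward underpriced → reverse cash-and-carry (short the stock, invest proceeds at r, pay the dividends, go long the forward).
Profit at T = |F_mkt − F*| = |180.13 − 182.5785| = CHF 2.45 per share

CHF 2.45 per share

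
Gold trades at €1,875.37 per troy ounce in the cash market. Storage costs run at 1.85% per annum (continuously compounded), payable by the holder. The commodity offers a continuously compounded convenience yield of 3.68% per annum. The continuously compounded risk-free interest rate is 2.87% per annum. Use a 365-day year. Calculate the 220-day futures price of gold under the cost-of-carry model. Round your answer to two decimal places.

Net carry = r + u − y = 0.0287 + 0.0185 − 0.0368 = 0.0104
F = S·e^((r+u−y)T) = 1875.37 · e^(0.0104 × 220/365) = 1875.37 · e^0.00626849
= 1875.37 × 1.00628818 = €1,887.16 per troy ounce

€1,887.16 per troy ounce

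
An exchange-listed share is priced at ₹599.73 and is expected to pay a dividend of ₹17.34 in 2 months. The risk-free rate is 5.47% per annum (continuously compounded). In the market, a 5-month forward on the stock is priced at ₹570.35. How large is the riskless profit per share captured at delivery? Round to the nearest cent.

PV(dividends) I = 17.34·e^(−0.0547·2/12) = 17.1826
Fair forward F* = (S − I)·e^(rT) = (599.73 − 17.1826)·e^0.022792 = 582.5474 × 1.023054 = 595.9774
Market ₹570.35 < fair 595.9774: forward underpriced → reverse cash-and-carry (short the stock, invest proceeds at r, pay the dividends, go long the forward).
Profit at T = |F_mkt − F*| = |570.35 − 595.9774| = ₹25.63 per share

₹25.63 per share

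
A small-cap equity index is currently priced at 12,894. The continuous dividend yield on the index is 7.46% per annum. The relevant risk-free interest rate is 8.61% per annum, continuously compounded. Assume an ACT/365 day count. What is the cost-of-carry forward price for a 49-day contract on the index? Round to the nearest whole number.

F = S·e^((r − q)T) = 12894 · e^((0.0861 − 0.0746) × 49/365)
= 12894 · e^0.001544 = 12894 × 1.001545
F = 12,914

12,914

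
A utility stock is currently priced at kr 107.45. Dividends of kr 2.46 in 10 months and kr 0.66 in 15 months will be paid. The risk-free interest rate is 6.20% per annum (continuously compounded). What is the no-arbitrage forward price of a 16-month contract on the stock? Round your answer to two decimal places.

kr 113.51

PV(dividends) I = 2.46·e^(−0.0620·10/12) + 0.66·e^(−0.0620·15/12)
I = 2.3361 + 0.6108 = 2.9469
F = (S − I)·e^(rT) = (107.45 − 2.9469) · e^(0.0620·16/12)
= 104.5031 · e^0.082667 = 104.5031 × 1.086180 = kr 113.51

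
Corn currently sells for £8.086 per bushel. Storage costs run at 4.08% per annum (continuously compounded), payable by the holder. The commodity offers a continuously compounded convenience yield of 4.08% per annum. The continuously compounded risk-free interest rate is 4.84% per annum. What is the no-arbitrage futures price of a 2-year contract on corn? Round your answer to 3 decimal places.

£8.908 per bushel

Net carry = r + u − y = 0.0484 + 0.0408 − 0.0408 = 0.0484
F = S·e^((r+u−y)T) = 8.086 · e^(0.0484 × 2) = 8.086 · e^0.096800
= 8.086 × 1.101640 = £8.908 per bushel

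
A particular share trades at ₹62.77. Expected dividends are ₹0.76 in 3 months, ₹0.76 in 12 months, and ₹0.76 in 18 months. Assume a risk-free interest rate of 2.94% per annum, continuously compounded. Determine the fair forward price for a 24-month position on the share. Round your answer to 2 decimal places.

₹64.22

PV(dividends) I = 0.76·e^(−0.0294·3/12) + 0.76·e^(−0.0294·12/12) + 0.76·e^(−0.0294·18/12)
I = 0.7544 + 0.7380 + 0.7272 = 2.2196
F = (S − I)·e^(rT) = (62.77 − 2.2196) · e^(0.0294·24/12)
= 60.5504 · e^0.058800 = 60.5504 × 1.060563 = ₹64.22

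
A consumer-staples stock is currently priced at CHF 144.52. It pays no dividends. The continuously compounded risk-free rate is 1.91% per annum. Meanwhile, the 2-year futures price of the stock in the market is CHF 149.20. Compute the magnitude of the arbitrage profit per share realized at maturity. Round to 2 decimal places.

Fair futures: F* = S·e^(carry·T), with carry = r = 0.0191
F* = 144.52 · e^(0.0191 × 2) = 144.52 · e^0.038200 = 144.52 × 1.038939 = CHF 150.1475
Market CHF 149.20 < fair CHF 150.1475: forward underpriced → reverse cash-and-carry (short spot, go long the forward).
At maturity, profit = |F_mkt − F*| = |149.20 − 150.1475| = CHF 0.95 per share

CHF 0.95 per share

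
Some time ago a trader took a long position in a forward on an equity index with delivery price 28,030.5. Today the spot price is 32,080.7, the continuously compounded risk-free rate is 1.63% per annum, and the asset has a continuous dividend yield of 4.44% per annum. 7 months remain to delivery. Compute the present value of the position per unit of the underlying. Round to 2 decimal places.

3495.24

Current fair forward for the remaining 7 months: F = S·e^((r − q)·T), (r − q) = 0.0163 − 0.0444 = -0.0281
F = 32080.7 · e^(-0.0281 × 7/12) = 32080.7 × 0.98374195 = 31559.1304
Value of long forward = (F − K)·e^(−rT) = (31559.1304 − 28030.5) · e^(−0.0163·7/12)
= 3528.6304 × 0.99053673 = 3495.24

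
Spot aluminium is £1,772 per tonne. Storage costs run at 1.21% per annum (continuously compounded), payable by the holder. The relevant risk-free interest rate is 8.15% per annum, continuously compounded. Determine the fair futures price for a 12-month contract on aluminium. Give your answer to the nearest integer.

Net carry = r + u − y = 0.0815 + 0.0121 − 0.0000 = 0.0936
F = S·e^((r+u−y)T) = 1772 · e^(0.0936 × 12/12) = 1772 · e^0.093600
= 1772 × 1.098120 = £1,946 per tonne

£1,946 per tonne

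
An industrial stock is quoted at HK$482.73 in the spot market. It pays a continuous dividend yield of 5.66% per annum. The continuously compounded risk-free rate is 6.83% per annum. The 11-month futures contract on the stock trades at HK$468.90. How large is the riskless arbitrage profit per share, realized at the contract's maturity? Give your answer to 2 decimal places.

HK$19.04 per share

Fair futures: F* = S·e^(carry·T), with carry = (r − q) = 0.0683 − 0.0566 = 0.0117
F* = 482.73 · e^(0.0117 × 11/12) = 482.73 · e^0.010725 = 482.73 × 1.010783 = HK$487.9353
Market HK$468.90 < fair HK$487.9353: forward underpriced → reverse cash-and-carry (short spot, go long the forward).
At maturity, profit = |F_mkt − F*| = |468.90 − 487.9353| = HK$19.04 per share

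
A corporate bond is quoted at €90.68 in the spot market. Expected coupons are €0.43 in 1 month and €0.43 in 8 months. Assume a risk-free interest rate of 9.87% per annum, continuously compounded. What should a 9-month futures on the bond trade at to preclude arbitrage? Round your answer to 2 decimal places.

PV(coupons) I = 0.43·e^(−0.0987·1/12) + 0.43·e^(−0.0987·8/12)
I = 0.4265 + 0.4026 = 0.8291
F = (S − I)·e^(rT) = (90.68 − 0.8291) · e^(0.0987·9/12)
= 89.8509 · e^0.074025 = 89.8509 × 1.076834 = €96.75

€96.75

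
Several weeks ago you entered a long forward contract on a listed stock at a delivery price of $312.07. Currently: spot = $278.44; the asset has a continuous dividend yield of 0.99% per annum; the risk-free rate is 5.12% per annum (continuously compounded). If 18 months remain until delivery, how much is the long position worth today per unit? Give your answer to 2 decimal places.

Current fair forward for the remaining 18 months: F = S·e^((r − q)·T), (r − q) = 0.0512 − 0.0099 = 0.0413
F = 278.44 · e^(0.0413 × 18/12) = 278.44 × 1.063909 = 296.2348
Value of long forward = (F − K)·e^(−rT) = (296.2348 − 312.07) · e^(−0.0512·18/12)
= -15.8352 × 0.926075 = -14.66

-$14.66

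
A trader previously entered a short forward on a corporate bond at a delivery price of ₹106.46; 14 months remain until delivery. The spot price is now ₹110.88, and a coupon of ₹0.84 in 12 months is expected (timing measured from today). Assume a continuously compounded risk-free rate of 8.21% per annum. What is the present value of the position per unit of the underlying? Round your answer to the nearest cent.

PV(remaining coupons) I = 0.84·e^(−0.0821·12/12) = 0.7738
Current forward F = (S − I)·e^(rT) = (110.88 − 0.7738)·e^(0.0821·14/12) = 110.1062 × 1.100521 = 121.1742
Value (long) = (F − K)·e^(−rT) = (121.1742 − 106.46) × 0.908661 = 13.3702
Short position value = −(long value) = -₹13.37

-₹13.37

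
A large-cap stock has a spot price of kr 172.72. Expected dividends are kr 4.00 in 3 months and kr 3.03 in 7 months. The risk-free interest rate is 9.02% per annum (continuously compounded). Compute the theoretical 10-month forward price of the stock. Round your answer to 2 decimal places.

PV(dividends) I = 4.00·e^(−0.0902·3/12) + 3.03·e^(−0.0902·7/12)
I = 3.9108 + 2.8747 = 6.7855
F = (S − I)·e^(rT) = (172.72 − 6.7855) · e^(0.0902·10/12)
= 165.9345 · e^0.075167 = 165.9345 × 1.078064 = kr 178.89

kr 178.89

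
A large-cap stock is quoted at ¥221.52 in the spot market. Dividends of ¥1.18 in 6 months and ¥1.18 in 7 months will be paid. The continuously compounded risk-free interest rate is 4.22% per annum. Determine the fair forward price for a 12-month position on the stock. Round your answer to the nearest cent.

PV(dividends) I = 1.18·e^(−0.0422·6/12) + 1.18·e^(−0.0422·7/12)
I = 1.1554 + 1.1513 = 2.3067
F = (S − I)·e^(rT) = (221.52 − 2.3067) · e^(0.0422·12/12)
= 219.2133 · e^0.042200 = 219.2133 × 1.043103 = ¥228.66

¥228.66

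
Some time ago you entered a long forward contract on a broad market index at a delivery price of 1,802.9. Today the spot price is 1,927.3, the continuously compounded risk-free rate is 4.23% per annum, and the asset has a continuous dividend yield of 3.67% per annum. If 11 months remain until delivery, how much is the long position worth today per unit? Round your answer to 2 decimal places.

129.21

Current fair forward for the remaining 11 months: F = S·e^((r − q)·T), (r − q) = 0.0423 − 0.0367 = 0.0056
F = 1927.3 · e^(0.0056 × 11/12) = 1927.3 × 1.00514653 = 1937.2189
Value of long forward = (F − K)·e^(−rT) = (1937.2189 − 1802.9) · e^(−0.0423·11/12)
= 134.3189 × 0.96196713 = 129.21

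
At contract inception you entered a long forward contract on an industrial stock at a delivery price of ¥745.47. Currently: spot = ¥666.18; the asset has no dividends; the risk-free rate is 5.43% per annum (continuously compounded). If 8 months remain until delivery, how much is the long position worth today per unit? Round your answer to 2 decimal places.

-¥52.79

Current fair forward for the remaining 8 months: F = S·e^(r·T), r = 0.0543
F = 666.18 · e^(0.0543 × 8/12) = 666.18 × 1.036863 = 690.7374
Value of long forward = (F − K)·e^(−rT) = (690.7374 − 745.47) · e^(−0.0543·8/12)
= -54.7326 × 0.964447 = -52.79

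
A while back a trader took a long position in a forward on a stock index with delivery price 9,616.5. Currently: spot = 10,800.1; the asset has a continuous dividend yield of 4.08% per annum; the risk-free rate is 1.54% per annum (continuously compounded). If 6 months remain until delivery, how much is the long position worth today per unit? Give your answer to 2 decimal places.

Current fair forward for the remaining 6 months: F = S·e^((r − q)·T), (r − q) = 0.0154 − 0.0408 = -0.0254
F = 10800.1 · e^(-0.0254 × 6/12) = 10800.1 × 0.98738030 = 10663.8060
Value of long forward = (F − K)·e^(−rT) = (10663.8060 − 9616.5) · e^(−0.0154·6/12)
= 1047.3060 × 0.99232957 = 1039.27

1039.27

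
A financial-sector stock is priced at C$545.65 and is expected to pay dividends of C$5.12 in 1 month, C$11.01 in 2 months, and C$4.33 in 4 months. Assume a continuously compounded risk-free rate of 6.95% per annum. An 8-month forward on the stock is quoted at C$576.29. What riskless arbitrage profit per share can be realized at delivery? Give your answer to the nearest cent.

C$25.93 per share

PV(dividends) I = 5.12·e^(−0.0695·1/12) + 11.01·e^(−0.0695·2/12) + 4.33·e^(−0.0695·4/12) = 20.2045
Fair forward F* = (S − I)·e^(rT) = (545.65 − 20.2045)·e^0.046333 = 525.4455 × 1.047423 = 550.3637
Market C$576.29 > fair 550.3637: forward overpriced → cash-and-carry (borrow at r, buy the stock and collect the dividends, short the forward).
Profit at T = |F_mkt − F*| = |576.29 − 550.3637| = C$25.93 per share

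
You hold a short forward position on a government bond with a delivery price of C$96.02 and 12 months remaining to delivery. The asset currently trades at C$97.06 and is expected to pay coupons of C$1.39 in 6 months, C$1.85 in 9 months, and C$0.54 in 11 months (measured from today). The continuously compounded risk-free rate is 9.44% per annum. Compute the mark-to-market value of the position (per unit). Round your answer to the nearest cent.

PV(remaining coupons) I = 1.39·e^(−0.0944·6/12) + 1.85·e^(−0.0944·9/12) + 0.54·e^(−0.0944·11/12) = 3.5447
Current forward F = (S − I)·e^(rT) = (97.06 − 3.5447)·e^(0.0944·12/12) = 93.5153 × 1.098999 = 102.7732
Value (long) = (F − K)·e^(−rT) = (102.7732 − 96.02) × 0.909919 = 6.1449
Short position value = −(long value) = -C$6.14

-C$6.14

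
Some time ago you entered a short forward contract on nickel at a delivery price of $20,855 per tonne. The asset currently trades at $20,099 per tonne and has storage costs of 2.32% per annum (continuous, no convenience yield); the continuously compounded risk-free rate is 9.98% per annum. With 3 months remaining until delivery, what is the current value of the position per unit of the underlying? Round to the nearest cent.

$125.19 per tonne

Current fair forward for the remaining 3 months: F = S·e^((r + u)·T), (r + u) = 0.0998 + 0.0232 = 0.1230
F = 20099 · e^(0.1230 × 3/12) = 20099 × 1.03122766 = 20726.6447
Value of long forward = (F − K)·e^(−rT) = (20726.6447 − 20855) · e^(−0.0998·3/12)
= -128.3553 × 0.97535868 = -125.19
Short position value = −(long value) = $125.19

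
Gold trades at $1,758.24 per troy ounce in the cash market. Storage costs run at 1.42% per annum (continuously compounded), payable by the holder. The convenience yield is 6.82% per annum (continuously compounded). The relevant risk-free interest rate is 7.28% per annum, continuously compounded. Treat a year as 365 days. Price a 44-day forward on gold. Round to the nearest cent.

$1,762.23 per troy ounce

Net carry = r + u − y = 0.0728 + 0.0142 − 0.0682 = 0.0188
F = S·e^((r+u−y)T) = 1758.24 · e^(0.0188 × 44/365) = 1758.24 · e^0.00226630
= 1758.24 × 1.00226887 = $1,762.23 per troy ounce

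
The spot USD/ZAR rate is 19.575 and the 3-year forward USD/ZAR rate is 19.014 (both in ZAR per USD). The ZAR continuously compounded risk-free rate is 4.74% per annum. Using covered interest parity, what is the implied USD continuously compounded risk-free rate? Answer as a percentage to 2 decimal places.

F = S·e^((r_ZAR − r_USD)T) ⇒ r_USD = r_ZAR − ln(F/S)/T
ln(19.014/19.575) = -0.029078; /(3) = -0.009693
r_USD = 0.0474 + 0.009693 = 0.057093
r_USD = 5.71%

5.71%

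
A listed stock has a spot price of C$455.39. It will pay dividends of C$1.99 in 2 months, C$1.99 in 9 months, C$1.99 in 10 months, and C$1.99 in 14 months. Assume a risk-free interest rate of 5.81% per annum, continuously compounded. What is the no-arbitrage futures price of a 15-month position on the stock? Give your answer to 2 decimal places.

C$481.49

PV(dividends) I = 1.99·e^(−0.0581·2/12) + 1.99·e^(−0.0581·9/12) + 1.99·e^(−0.0581·10/12) + 1.99·e^(−0.0581·14/12)
I = 1.9708 + 1.9051 + 1.8959 + 1.8596 = 7.6314
F = (S − I)·e^(rT) = (455.39 − 7.6314) · e^(0.0581·15/12)
= 447.7586 · e^0.072625 = 447.7586 × 1.075327 = C$481.49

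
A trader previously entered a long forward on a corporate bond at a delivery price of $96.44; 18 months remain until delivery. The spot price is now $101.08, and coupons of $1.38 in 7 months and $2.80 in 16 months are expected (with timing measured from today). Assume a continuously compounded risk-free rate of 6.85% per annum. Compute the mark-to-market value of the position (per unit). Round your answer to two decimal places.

PV(remaining coupons) I = 1.38·e^(−0.0685·7/12) + 2.80·e^(−0.0685·16/12) = 3.8815
Current forward F = (S − I)·e^(rT) = (101.08 − 3.8815)·e^(0.0685·18/12) = 97.1985 × 1.108214 = 107.7167
Value (long) = (F − K)·e^(−rT) = (107.7167 − 96.44) × 0.902353 = 10.1756
Value = $10.18

$10.18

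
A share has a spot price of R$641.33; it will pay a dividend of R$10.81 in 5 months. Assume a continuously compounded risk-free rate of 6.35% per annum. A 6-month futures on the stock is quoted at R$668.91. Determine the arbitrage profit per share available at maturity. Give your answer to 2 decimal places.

PV(dividends) I = 10.81·e^(−0.0635·5/12) = 10.5277
Fair futures F* = (S − I)·e^(rT) = (641.33 − 10.5277)·e^0.031750 = 630.8023 × 1.032259 = 651.1514
Market R$668.91 > fair 651.1514: forward overpriced → cash-and-carry (borrow at r, buy the stock and collect the dividends, short the forward).
Profit at T = |F_mkt − F*| = |668.91 − 651.1514| = R$17.76 per share

R$17.76 per share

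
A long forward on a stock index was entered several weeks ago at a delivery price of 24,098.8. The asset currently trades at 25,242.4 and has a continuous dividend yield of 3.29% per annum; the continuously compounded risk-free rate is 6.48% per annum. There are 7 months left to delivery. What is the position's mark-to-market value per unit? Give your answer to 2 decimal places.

1557.71

Current fair forward for the remaining 7 months: F = S·e^((r − q)·T), (r − q) = 0.0648 − 0.0329 = 0.0319
F = 25242.4 · e^(0.0319 × 7/12) = 25242.4 × 1.01878255 = 25716.5166
Value of long forward = (F − K)·e^(−rT) = (25716.5166 − 24098.8) · e^(−0.0648·7/12)
= 1617.7166 × 0.96290550 = 1557.71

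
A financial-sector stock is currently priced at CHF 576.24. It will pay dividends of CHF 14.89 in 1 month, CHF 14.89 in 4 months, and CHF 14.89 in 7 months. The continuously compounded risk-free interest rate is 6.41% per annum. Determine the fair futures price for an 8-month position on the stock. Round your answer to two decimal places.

PV(dividends) I = 14.89·e^(−0.0641·1/12) + 14.89·e^(−0.0641·4/12) + 14.89·e^(−0.0641·7/12)
I = 14.8107 + 14.5752 + 14.3435 = 43.7294
F = (S − I)·e^(rT) = (576.24 − 43.7294) · e^(0.0641·8/12)
= 532.5106 · e^0.042733 = 532.5106 × 1.043659 = CHF 555.76

CHF 555.76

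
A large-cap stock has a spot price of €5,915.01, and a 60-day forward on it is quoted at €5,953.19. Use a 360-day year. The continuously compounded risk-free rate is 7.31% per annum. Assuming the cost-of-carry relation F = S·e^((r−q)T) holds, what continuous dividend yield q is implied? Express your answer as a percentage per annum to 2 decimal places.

From F = S·e^((r−q)T): (r − q) = ln(F/S)/T
ln(5953.19/5915.01) = ln(1.006455) = 0.006434
(r − q) = 0.006434 / (60/360) = 0.038604
q = r − ln(F/S)/T = 0.0731 − 0.038604 = 0.034496
q = 3.45%

3.45%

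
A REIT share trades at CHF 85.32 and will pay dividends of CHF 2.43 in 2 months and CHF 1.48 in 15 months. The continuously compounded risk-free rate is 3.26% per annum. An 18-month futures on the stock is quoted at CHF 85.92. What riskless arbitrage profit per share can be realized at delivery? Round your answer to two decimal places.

PV(dividends) I = 2.43·e^(−0.0326·2/12) + 1.48·e^(−0.0326·15/12) = 3.8377
Fair futures F* = (S − I)·e^(rT) = (85.32 − 3.8377)·e^0.048900 = 81.4823 × 1.050115 = 85.5658
Market CHF 85.92 > fair 85.5658: forward overpriced → cash-and-carry (borrow at r, buy the stock and collect the dividends, short the forward).
Profit at T = |F_mkt − F*| = |85.92 − 85.5658| = CHF 0.35 per share

CHF 0.35 per share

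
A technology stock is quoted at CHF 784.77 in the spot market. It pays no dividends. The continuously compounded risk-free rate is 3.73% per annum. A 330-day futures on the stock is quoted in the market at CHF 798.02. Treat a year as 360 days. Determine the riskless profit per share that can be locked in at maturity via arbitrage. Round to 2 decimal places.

Fair futures: F* = S·e^(carry·T), with carry = r = 0.0373
F* = 784.77 · e^(0.0373 × 330/360) = 784.77 · e^0.034192 = 784.77 × 1.034783 = CHF 812.0667
Market CHF 798.02 < fair CHF 812.0667: forward underpriced → reverse cash-and-carry (short spot, go long the forward).
At maturity, profit = |F_mkt − F*| = |798.02 − 812.0667| = CHF 14.05 per share

CHF 14.05 per share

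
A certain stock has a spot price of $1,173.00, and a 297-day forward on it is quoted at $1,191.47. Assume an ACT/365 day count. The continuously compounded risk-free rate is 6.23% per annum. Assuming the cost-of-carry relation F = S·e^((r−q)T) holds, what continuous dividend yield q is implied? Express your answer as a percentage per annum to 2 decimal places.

4.31%

From F = S·e^((r−q)T): (r − q) = ln(F/S)/T
ln(1191.47/1173.00) = ln(1.015746) = 0.015623
(r − q) = 0.015623 / (297/365) = 0.019200
q = r − ln(F/S)/T = 0.0623 − 0.019200 = 0.043100
q = 4.31%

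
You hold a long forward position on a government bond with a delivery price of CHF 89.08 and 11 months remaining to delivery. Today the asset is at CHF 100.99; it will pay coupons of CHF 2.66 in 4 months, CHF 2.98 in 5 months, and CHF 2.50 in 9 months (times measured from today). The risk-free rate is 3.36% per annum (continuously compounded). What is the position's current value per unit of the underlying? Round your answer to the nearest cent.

CHF 6.61

PV(remaining coupons) I = 2.66·e^(−0.0336·4/12) + 2.98·e^(−0.0336·5/12) + 2.50·e^(−0.0336·9/12) = 8.0067
Current forward F = (S − I)·e^(rT) = (100.99 − 8.0067)·e^(0.0336·11/12) = 92.9833 × 1.031279 = 95.8917
Value (long) = (F − K)·e^(−rT) = (95.8917 − 89.08) × 0.969669 = 6.6051
Value = CHF 6.61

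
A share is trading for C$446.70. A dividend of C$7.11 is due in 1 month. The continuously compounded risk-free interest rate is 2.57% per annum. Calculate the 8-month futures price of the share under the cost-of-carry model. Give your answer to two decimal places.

PV(dividends) I = 7.11·e^(−0.0257·1/12)
I = 7.0948
F = (S − I)·e^(rT) = (446.70 − 7.0948) · e^(0.0257·8/12)
= 439.6052 · e^0.017133 = 439.6052 × 1.017281 = C$447.20

C$447.20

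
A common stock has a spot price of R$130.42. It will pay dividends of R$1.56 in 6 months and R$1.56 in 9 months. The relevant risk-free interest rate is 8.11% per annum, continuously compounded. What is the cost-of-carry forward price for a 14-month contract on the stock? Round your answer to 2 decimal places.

PV(dividends) I = 1.56·e^(−0.0811·6/12) + 1.56·e^(−0.0811·9/12)
I = 1.4980 + 1.4679 = 2.9659
F = (S − I)·e^(rT) = (130.42 − 2.9659) · e^(0.0811·14/12)
= 127.4541 · e^0.094617 = 127.4541 × 1.099238 = R$140.10

R$140.10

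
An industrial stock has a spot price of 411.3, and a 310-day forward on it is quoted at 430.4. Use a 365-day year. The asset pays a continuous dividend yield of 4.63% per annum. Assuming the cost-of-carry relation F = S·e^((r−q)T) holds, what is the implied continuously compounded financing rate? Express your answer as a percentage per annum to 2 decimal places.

From F = S·e^((r−q)T): (r − q) = ln(F/S)/T
ln(430.4/411.3) = ln(1.046438) = 0.045392
(r − q) = 0.045392 / (310/365) = 0.053445
r = ln(F/S)/T + q = 0.053445 + 0.0463 = 0.099745
r = 9.97%

9.97%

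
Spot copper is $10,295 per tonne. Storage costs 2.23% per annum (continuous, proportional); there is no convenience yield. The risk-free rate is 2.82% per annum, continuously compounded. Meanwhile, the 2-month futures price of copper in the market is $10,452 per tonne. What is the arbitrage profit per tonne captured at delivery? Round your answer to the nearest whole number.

Fair futures: F* = S·e^(carry·T), with carry = (r + u) = 0.0282 + 0.0223 = 0.0505
F* = 10295 · e^(0.0505 × 2/12) = 10295 · e^0.008417 = 10295 × 1.008453 = $10382.0236
Market $10452 > fair $10382.0236: forward overpriced → cash-and-carry (buy spot, short the forward).
At maturity, profit = |F_mkt − F*| = |10452 − 10382.0236| = $70 per tonne

$70 per tonne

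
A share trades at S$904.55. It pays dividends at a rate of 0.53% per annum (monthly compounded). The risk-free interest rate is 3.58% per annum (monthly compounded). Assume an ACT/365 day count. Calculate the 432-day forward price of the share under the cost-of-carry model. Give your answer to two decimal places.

F = S · (1+r/12)^(12T) / (1+q/12)^(12T)
= 904.55 × 1.043216 / 1.006291 = 904.55 × 1.036694
F = S$937.74

S$937.74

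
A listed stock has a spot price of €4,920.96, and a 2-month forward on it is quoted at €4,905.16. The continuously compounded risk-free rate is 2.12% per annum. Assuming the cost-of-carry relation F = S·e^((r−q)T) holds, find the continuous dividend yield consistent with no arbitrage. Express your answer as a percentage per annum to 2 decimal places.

From F = S·e^((r−q)T): (r − q) = ln(F/S)/T
ln(4905.16/4920.96) = ln(0.996789) = -0.003216
(r − q) = -0.003216 / (2/12) = -0.019296
q = r − ln(F/S)/T = 0.0212 + 0.019296 = 0.040496
q = 4.05%

4.05%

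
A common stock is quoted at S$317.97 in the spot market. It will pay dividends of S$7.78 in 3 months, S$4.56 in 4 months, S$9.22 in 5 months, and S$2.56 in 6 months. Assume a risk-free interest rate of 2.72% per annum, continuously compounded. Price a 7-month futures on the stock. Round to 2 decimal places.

PV(dividends) I = 7.78·e^(−0.0272·3/12) + 4.56·e^(−0.0272·4/12) + 9.22·e^(−0.0272·5/12) + 2.56·e^(−0.0272·6/12)
I = 7.7273 + 4.5188 + 9.1161 + 2.5254 = 23.8876
F = (S − I)·e^(rT) = (317.97 − 23.8876) · e^(0.0272·7/12)
= 294.0824 · e^0.015867 = 294.0824 × 1.015994 = S$298.79

S$298.79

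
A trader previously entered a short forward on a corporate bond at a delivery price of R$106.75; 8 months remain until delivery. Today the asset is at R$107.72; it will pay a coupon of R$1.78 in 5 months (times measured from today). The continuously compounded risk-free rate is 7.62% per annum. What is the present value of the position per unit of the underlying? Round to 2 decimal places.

-R$4.53

PV(remaining coupons) I = 1.78·e^(−0.0762·5/12) = 1.7244
Current forward F = (S − I)·e^(rT) = (107.72 − 1.7244)·e^(0.0762·8/12) = 105.9956 × 1.052112 = 111.5192
Value (long) = (F − K)·e^(−rT) = (111.5192 − 106.75) × 0.950469 = 4.5330
Short position value = −(long value) = -R$4.53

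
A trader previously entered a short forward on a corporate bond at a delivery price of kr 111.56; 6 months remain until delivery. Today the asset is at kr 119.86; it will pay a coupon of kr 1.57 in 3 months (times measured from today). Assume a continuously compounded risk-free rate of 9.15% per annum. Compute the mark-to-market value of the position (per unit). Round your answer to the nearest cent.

-kr 11.75

PV(remaining coupons) I = 1.57·e^(−0.0915·3/12) = 1.5345
Current forward F = (S − I)·e^(rT) = (119.86 − 1.5345)·e^(0.0915·6/12) = 118.3255 × 1.046813 = 123.8647
Value (long) = (F − K)·e^(−rT) = (123.8647 − 111.56) × 0.955281 = 11.7544
Short position value = −(long value) = -kr 11.75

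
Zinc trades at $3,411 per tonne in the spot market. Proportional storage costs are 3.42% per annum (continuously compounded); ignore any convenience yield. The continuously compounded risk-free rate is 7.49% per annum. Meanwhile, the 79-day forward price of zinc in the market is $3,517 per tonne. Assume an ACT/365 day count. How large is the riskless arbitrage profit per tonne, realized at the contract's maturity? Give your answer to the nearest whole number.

$24 per tonne

Fair forward: F* = S·e^(carry·T), with carry = (r + u) = 0.0749 + 0.0342 = 0.1091
F* = 3411 · e^(0.1091 × 79/365) = 3411 · e^0.023613 = 3411 × 1.023894 = $3492.5024
Market $3517 > fair $3492.5024: forward overpriced → cash-and-carry (buy spot, short the forward).
At maturity, profit = |F_mkt − F*| = |3517 − 3492.5024| = $24 per tonne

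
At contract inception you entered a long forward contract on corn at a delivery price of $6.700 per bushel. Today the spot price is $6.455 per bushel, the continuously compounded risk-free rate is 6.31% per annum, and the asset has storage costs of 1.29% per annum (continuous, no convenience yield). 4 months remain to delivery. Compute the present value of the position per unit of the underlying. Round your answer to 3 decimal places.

-$0.078 per bushel

Current fair forward for the remaining 4 months: F = S·e^((r + u)·T), (r + u) = 0.0631 + 0.0129 = 0.0760
F = 6.455 · e^(0.0760 × 4/12) = 6.455 × 1.025657 = 6.6206
Value of long forward = (F − K)·e^(−rT) = (6.6206 − 6.700) · e^(−0.0631·4/12)
= -0.0794 × 0.979186 = -0.078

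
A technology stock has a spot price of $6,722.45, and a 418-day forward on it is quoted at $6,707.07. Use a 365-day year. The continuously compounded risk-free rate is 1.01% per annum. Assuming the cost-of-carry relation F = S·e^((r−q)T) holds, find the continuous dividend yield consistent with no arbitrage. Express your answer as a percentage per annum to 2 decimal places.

From F = S·e^((r−q)T): (r − q) = ln(F/S)/T
ln(6707.07/6722.45) = ln(0.997712) = -0.002291
(r − q) = -0.002291 / (418/365) = -0.002001
q = r − ln(F/S)/T = 0.0101 + 0.002001 = 0.012101
q = 1.21%

1.21%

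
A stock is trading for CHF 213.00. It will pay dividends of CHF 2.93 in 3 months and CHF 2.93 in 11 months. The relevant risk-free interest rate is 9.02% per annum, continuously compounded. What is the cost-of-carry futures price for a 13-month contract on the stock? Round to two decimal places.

CHF 228.73

PV(dividends) I = 2.93·e^(−0.0902·3/12) + 2.93·e^(−0.0902·11/12)
I = 2.8647 + 2.6975 = 5.5622
F = (S − I)·e^(rT) = (213.00 − 5.5622) · e^(0.0902·13/12)
= 207.4378 · e^0.097717 = 207.4378 × 1.102651 = CHF 228.73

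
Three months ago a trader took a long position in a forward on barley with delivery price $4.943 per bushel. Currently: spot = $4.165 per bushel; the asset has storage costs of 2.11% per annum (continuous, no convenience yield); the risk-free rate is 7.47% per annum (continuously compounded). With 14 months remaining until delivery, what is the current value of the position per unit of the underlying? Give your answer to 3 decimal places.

Current fair forward for the remaining 14 months: F = S·e^((r + u)·T), (r + u) = 0.0747 + 0.0211 = 0.0958
F = 4.165 · e^(0.0958 × 14/12) = 4.165 × 1.118252 = 4.6575
Value of long forward = (F − K)·e^(−rT) = (4.6575 − 4.943) · e^(−0.0747·14/12)
= -0.2855 × 0.916540 = -0.262

-$0.262 per bushel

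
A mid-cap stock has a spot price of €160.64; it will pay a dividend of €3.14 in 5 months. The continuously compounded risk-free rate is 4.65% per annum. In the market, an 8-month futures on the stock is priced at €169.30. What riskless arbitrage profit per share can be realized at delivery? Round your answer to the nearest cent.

PV(dividends) I = 3.14·e^(−0.0465·5/12) = 3.0797
Fair futures F* = (S − I)·e^(rT) = (160.64 − 3.0797)·e^0.031000 = 157.5603 × 1.031486 = 162.5212
Market €169.30 > fair 162.5212: forward overpriced → cash-and-carry (borrow at r, buy the stock and collect the dividends, short the forward).
Profit at T = |F_mkt − F*| = |169.30 − 162.5212| = €6.78 per share

€6.78 per share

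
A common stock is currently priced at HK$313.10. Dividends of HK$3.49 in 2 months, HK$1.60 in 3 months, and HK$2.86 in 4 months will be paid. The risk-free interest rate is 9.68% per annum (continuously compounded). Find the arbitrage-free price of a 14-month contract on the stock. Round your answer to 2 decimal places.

PV(dividends) I = 3.49·e^(−0.0968·2/12) + 1.60·e^(−0.0968·3/12) + 2.86·e^(−0.0968·4/12)
I = 3.4341 + 1.5617 + 2.7692 = 7.7650
F = (S − I)·e^(rT) = (313.10 − 7.7650) · e^(0.0968·14/12)
= 305.3350 · e^0.112933 = 305.3350 × 1.119557 = HK$341.84

HK$341.84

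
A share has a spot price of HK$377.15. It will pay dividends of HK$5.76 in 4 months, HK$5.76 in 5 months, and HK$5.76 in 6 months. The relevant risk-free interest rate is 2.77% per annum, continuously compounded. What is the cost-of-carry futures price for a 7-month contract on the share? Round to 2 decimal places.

PV(dividends) I = 5.76·e^(−0.0277·4/12) + 5.76·e^(−0.0277·5/12) + 5.76·e^(−0.0277·6/12)
I = 5.7071 + 5.6939 + 5.6808 = 17.0818
F = (S − I)·e^(rT) = (377.15 − 17.0818) · e^(0.0277·7/12)
= 360.0682 · e^0.016158 = 360.0682 × 1.016289 = HK$365.93

HK$365.93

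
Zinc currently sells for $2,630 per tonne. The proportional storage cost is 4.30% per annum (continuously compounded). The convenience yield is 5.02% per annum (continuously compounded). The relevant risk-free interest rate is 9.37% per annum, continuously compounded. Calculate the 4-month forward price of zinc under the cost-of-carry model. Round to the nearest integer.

Net carry = r + u − y = 0.0937 + 0.0430 − 0.0502 = 0.0865
F = S·e^((r+u−y)T) = 2630 · e^(0.0865 × 4/12) = 2630 · e^0.028833
= 2630 × 1.029253 = $2,707 per tonne

$2,707 per tonne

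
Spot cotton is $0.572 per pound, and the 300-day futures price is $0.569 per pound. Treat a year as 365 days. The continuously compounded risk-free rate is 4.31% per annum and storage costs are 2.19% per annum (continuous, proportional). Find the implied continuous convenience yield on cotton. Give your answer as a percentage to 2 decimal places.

7.14%

F = S·e^((r+u−y)T) ⇒ (r+u−y) = ln(F/S)/T
ln(0.569/0.572) = -0.005259; /T ⇒ -0.006398
y = r + u − ln(F/S)/T = 0.0431 + 0.0219 + 0.006398 = 0.071398
y = 7.14%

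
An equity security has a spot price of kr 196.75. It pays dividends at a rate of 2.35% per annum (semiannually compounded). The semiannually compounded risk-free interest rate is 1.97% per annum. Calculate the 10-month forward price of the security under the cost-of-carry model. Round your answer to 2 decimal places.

F = S · (1+r/2)^(2T) / (1+q/2)^(2T)
= 196.75 × 1.016471 / 1.019660 = 196.75 × 0.996872
F = kr 196.13

kr 196.13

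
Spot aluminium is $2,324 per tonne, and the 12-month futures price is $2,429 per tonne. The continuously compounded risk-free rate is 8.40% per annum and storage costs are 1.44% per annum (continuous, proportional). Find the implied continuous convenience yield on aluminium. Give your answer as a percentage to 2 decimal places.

F = S·e^((r+u−y)T) ⇒ (r+u−y) = ln(F/S)/T
ln(2429/2324) = 0.044190; /T ⇒ 0.044190
y = r + u − ln(F/S)/T = 0.0840 + 0.0144 − 0.044190 = 0.054210
y = 5.42%

5.42%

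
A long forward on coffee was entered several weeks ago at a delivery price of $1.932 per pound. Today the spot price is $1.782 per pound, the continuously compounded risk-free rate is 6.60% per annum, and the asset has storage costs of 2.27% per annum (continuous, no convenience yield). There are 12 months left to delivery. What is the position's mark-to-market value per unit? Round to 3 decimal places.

Current fair forward for the remaining 12 months: F = S·e^((r + u)·T), (r + u) = 0.0660 + 0.0227 = 0.0887
F = 1.782 · e^(0.0887 × 12/12) = 1.782 × 1.092753 = 1.9473
Value of long forward = (F − K)·e^(−rT) = (1.9473 − 1.932) · e^(−0.0660·12/12)
= 0.0153 × 0.936131 = 0.014

$0.014 per pound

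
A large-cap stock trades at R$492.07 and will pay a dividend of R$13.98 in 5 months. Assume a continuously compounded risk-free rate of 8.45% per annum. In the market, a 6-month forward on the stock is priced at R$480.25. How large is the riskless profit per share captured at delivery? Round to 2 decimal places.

R$18.98 per share

PV(dividends) I = 13.98·e^(−0.0845·5/12) = 13.4964
Fair forward F* = (S − I)·e^(rT) = (492.07 − 13.4964)·e^0.042250 = 478.5736 × 1.043155 = 499.2264
Market R$480.25 < fair 499.2264: forward underpriced → reverse cash-and-carry (short the stock, invest proceeds at r, pay the dividends, go long the forward).
Profit at T = |F_mkt − F*| = |480.25 − 499.2264| = R$18.98 per share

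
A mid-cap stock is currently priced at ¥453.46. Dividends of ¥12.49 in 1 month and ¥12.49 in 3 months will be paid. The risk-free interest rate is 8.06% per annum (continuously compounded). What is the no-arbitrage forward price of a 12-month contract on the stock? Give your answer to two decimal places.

PV(dividends) I = 12.49·e^(−0.0806·1/12) + 12.49·e^(−0.0806·3/12)
I = 12.4064 + 12.2408 = 24.6472
F = (S − I)·e^(rT) = (453.46 − 24.6472) · e^(0.0806·12/12)
= 428.8128 · e^0.080600 = 428.8128 × 1.083937 = ¥464.81

¥464.81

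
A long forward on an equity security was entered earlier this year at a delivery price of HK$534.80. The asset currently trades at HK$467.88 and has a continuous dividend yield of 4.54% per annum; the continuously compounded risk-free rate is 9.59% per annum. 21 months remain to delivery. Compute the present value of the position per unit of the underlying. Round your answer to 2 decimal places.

-HK$20.03

Current fair forward for the remaining 21 months: F = S·e^((r − q)·T), (r − q) = 0.0959 − 0.0454 = 0.0505
F = 467.88 · e^(0.0505 × 21/12) = 467.88 × 1.092398 = 511.1112
Value of long forward = (F − K)·e^(−rT) = (511.1112 − 534.80) · e^(−0.0959·21/12)
= -23.6888 × 0.845502 = -20.03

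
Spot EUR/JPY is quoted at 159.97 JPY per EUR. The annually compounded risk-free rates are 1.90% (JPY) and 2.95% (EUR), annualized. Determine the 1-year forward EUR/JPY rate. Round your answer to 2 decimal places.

By covered interest parity, F = S · (1+r_JPY)^T / (1+r_EUR)^T
= 159.97 × 1.019000 / 1.029500 = 159.97 × 0.989801
F = 158.34 JPY per EUR

158.34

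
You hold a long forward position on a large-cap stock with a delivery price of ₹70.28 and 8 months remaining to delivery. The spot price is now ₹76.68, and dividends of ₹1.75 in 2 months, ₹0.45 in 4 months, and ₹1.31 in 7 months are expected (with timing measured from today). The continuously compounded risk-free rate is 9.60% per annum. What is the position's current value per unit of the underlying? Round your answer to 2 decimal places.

₹7.36

PV(remaining dividends) I = 1.75·e^(−0.0960·2/12) + 0.45·e^(−0.0960·4/12) + 1.31·e^(−0.0960·7/12) = 3.3967
Current forward F = (S − I)·e^(rT) = (76.68 − 3.3967)·e^(0.0960·8/12) = 73.2833 × 1.066092 = 78.1267
Value (long) = (F − K)·e^(−rT) = (78.1267 − 70.28) × 0.938005 = 7.3602
Value = ₹7.36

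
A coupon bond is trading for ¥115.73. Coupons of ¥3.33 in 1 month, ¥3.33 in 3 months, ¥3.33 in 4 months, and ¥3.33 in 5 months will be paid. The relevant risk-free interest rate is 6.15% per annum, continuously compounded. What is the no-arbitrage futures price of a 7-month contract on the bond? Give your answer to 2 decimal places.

¥106.38

PV(coupons) I = 3.33·e^(−0.0615·1/12) + 3.33·e^(−0.0615·3/12) + 3.33·e^(−0.0615·4/12) + 3.33·e^(−0.0615·5/12)
I = 3.3130 + 3.2792 + 3.2624 + 3.2458 = 13.1004
F = (S − I)·e^(rT) = (115.73 − 13.1004) · e^(0.0615·7/12)
= 102.6296 · e^0.035875 = 102.6296 × 1.036526 = ¥106.38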